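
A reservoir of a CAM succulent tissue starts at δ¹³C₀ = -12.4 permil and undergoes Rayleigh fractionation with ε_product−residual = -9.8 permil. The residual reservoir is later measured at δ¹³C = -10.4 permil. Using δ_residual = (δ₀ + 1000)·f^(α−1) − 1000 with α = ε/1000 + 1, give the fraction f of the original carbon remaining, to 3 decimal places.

α − 1 = ε/1000 = -0.0098
(δ_res + 1000)/(δ₀ + 1000) = (-10.4 + 1000)/(-12.4 + 1000) = 989.6/987.6 = 1.002025
f = 1.002025^(1/-0.0098) = exp(ln(1.002025)/-0.0098) = exp(0.00202/-0.0098)
f = exp(-0.2064) = 0.8135

0.813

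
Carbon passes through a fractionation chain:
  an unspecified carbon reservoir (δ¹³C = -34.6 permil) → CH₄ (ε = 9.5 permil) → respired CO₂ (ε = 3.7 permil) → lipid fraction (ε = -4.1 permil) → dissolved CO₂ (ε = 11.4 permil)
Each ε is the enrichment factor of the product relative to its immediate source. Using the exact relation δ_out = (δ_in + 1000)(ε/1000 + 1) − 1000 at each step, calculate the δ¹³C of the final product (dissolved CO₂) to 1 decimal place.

-14.7 permil

step 1: δ = (-34.60 + 1000)·(9.5/1000 + 1) − 1000 = -25.43 permil
step 2: δ = (-25.43 + 1000)·(3.7/1000 + 1) − 1000 = -21.82 permil
step 3: δ = (-21.82 + 1000)·(-4.1/1000 + 1) − 1000 = -25.83 permil
step 4: δ = (-25.83 + 1000)·(11.4/1000 + 1) − 1000 = -14.73 permil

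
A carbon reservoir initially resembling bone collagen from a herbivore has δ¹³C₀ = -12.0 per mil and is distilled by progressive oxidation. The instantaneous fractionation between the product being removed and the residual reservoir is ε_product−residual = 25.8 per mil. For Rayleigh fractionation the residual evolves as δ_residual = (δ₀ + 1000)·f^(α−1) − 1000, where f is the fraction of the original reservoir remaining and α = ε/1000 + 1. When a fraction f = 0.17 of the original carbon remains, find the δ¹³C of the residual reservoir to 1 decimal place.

-56.2 per mil

Rayleigh residual: δ_res = (δ₀ + 1000)·f^(α−1) − 1000
α = ε/1000 + 1 = 1.02580, so α − 1 = 0.02580
f^(α−1) = 0.17^(0.02580) = 0.955313
δ_res = (-12.0 + 1000) × 0.955313 − 1000 = 943.849 − 1000 = -56.15 per mil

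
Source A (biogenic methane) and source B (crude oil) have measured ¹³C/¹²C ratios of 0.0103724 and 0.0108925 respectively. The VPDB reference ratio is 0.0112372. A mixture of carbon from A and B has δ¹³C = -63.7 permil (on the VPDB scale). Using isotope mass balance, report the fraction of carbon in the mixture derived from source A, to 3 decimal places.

0.714

δ_A = (0.0103724/0.0112372 − 1)×1000 = (0.923041 − 1)×1000 = -76.959 permil
δ_B = (0.0108925/0.0112372 − 1)×1000 = (0.969325 − 1)×1000 = -30.675 permil
f_A = (δ_mix − δ_B)/(δ_A − δ_B) = (-63.7 − (-30.675))/(-76.959 − (-30.675))
f_A = -33.025 / -46.284 = 0.7135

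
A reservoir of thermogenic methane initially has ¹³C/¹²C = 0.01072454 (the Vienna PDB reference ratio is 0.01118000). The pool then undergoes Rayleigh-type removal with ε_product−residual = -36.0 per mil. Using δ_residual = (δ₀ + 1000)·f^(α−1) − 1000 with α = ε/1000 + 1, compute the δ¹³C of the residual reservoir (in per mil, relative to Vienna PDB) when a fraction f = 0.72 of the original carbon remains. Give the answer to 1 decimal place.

-29.3 per mil

δ₀ = (0.01072454/0.01118000 − 1)×1000 = (0.959261 − 1)×1000 = -40.739 per mil
α − 1 = ε/1000 = -0.0360
f^(α−1) = 0.72^(-0.0360) = 1.011896
δ_res = (-40.739 + 1000) × 1.011896 − 1000 = 970.673 − 1000 = -29.33 per mil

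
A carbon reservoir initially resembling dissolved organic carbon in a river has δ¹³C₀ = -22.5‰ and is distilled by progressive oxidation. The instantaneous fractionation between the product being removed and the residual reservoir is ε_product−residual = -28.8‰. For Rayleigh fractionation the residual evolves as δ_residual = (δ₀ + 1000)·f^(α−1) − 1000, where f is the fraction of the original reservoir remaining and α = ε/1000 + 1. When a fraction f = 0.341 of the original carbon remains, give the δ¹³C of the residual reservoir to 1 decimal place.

Rayleigh residual: δ_res = (δ₀ + 1000)·f^(α−1) − 1000
α = ε/1000 + 1 = 0.97120, so α − 1 = -0.02880
f^(α−1) = 0.341^(-0.02880) = 1.031470
δ_res = (-22.5 + 1000) × 1.031470 − 1000 = 1008.262 − 1000 = 8.26‰

8.3‰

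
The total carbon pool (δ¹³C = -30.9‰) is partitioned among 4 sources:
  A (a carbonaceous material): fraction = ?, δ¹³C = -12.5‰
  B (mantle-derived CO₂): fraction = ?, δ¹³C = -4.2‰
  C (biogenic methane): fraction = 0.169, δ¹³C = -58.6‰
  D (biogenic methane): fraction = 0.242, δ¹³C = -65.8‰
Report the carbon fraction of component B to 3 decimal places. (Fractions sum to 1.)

0.276

Let f_B and f_A be the unknown fractions; fractions sum to 1 so f_B + f_A = 0.589.
Mass balance: Σ fᵢ·δᵢ = δ_bulk ⇒ f_B·(-4.2) + f_A·(-12.5) = -30.9 − (-25.827) = -5.073
Substitute f_A = 0.589 − f_B:
f_B·(-4.2 − -12.5) = -5.073 − 0.589×(-12.5) = 2.289
f_B = 2.289 / 8.3 = 0.2758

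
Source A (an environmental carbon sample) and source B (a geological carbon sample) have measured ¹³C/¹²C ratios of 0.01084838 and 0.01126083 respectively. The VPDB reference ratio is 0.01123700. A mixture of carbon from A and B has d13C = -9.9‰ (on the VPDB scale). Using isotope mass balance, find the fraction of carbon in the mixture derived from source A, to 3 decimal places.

δ_A = (0.01084838/0.01123700 − 1)×1000 = (0.965416 − 1)×1000 = -34.584‰
δ_B = (0.01126083/0.01123700 − 1)×1000 = (1.002121 − 1)×1000 = 2.121‰
f_A = (δ_mix − δ_B)/(δ_A − δ_B) = (-9.9 − (2.121))/(-34.584 − (2.121))
f_A = -12.021 / -36.705 = 0.3275

0.327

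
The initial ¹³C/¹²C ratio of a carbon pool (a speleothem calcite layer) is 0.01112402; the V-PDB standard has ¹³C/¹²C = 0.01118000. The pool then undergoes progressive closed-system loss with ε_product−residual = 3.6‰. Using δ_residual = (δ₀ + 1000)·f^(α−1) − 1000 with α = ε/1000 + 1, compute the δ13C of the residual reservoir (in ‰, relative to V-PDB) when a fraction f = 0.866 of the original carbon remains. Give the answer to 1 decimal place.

δ₀ = (0.01112402/0.01118000 − 1)×1000 = (0.994993 − 1)×1000 = -5.007‰
α − 1 = ε/1000 = 0.0036
f^(α−1) = 0.866^(0.0036) = 0.999482
δ_res = (-5.007 + 1000) × 0.999482 − 1000 = 994.478 − 1000 = -5.52‰

-5.5‰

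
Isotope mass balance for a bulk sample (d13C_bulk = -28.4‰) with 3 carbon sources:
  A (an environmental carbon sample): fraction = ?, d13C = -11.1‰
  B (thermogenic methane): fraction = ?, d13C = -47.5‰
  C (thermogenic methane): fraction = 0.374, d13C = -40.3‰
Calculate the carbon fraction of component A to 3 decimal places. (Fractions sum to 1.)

Let f_A and f_B be the unknown fractions; fractions sum to 1 so f_A + f_B = 0.626.
Mass balance: Σ fᵢ·δᵢ = δ_bulk ⇒ f_A·(-11.1) + f_B·(-47.5) = -28.4 − (-15.072) = -13.328
Substitute f_B = 0.626 − f_A:
f_A·(-11.1 − -47.5) = -13.328 − 0.626×(-47.5) = 16.407
f_A = 16.407 / 36.4 = 0.4507

0.451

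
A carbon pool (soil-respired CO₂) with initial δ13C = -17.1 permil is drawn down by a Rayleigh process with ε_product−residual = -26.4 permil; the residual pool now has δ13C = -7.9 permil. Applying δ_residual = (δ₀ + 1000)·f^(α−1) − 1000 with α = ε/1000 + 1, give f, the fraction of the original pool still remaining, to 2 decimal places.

0.70

α − 1 = ε/1000 = -0.0264
(δ_res + 1000)/(δ₀ + 1000) = (-7.9 + 1000)/(-17.1 + 1000) = 992.1/982.9 = 1.009360
f = 1.009360^(1/-0.0264) = exp(ln(1.009360)/-0.0264) = exp(0.00932/-0.0264)
f = exp(-0.3529) = 0.7026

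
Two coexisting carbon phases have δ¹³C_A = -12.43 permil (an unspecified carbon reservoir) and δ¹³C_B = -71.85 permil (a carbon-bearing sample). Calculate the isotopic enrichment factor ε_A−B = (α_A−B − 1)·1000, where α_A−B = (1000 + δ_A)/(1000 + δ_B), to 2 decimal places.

64.02 permil

α_A−B = (1000 + -12.43) / (1000 + -71.85) = 987.57 / 928.15 = 1.064020
ε_A−B = (1.064020 − 1) × 1000 = 64.020 permil
(The approximation ε ≈ δ_A − δ_B would give 59.42 permil.)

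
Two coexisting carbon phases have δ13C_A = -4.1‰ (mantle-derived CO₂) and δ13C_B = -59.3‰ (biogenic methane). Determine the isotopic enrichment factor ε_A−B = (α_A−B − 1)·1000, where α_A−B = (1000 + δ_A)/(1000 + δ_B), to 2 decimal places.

α_A−B = (1000 + -4.1) / (1000 + -59.3) = 995.9 / 940.7 = 1.058680
ε_A−B = (1.058680 − 1) × 1000 = 58.680‰
(The approximation ε ≈ δ_A − δ_B would give 55.2‰.)

58.68‰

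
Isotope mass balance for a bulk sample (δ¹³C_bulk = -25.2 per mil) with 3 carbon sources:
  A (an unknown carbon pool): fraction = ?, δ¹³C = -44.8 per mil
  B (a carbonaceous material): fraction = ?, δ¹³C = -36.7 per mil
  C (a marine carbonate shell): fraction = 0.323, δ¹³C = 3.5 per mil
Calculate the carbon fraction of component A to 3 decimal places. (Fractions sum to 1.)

Let f_A and f_B be the unknown fractions; fractions sum to 1 so f_A + f_B = 0.677.
Mass balance: Σ fᵢ·δᵢ = δ_bulk ⇒ f_A·(-44.8) + f_B·(-36.7) = -25.2 − (1.131) = -26.331
Substitute f_B = 0.677 − f_A:
f_A·(-44.8 − -36.7) = -26.331 − 0.677×(-36.7) = -1.485
f_A = -1.485 / -8.1 = 0.1833

0.183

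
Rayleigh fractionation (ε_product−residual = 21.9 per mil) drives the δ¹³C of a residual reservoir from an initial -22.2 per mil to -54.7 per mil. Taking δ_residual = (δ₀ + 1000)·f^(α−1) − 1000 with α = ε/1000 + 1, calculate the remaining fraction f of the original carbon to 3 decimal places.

α − 1 = ε/1000 = 0.0219
(δ_res + 1000)/(δ₀ + 1000) = (-54.7 + 1000)/(-22.2 + 1000) = 945.3/977.8 = 0.966762
f = 0.966762^(1/0.0219) = exp(ln(0.966762)/0.0219) = exp(-0.03380/0.0219)
f = exp(-1.5435) = 0.2136

0.214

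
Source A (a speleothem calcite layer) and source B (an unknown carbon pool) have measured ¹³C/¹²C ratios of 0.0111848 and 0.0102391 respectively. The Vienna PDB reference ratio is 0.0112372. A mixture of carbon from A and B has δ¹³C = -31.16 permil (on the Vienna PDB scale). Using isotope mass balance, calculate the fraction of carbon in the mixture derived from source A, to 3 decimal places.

0.685

δ_A = (0.0111848/0.0112372 − 1)×1000 = (0.995337 − 1)×1000 = -4.663 permil
δ_B = (0.0102391/0.0112372 − 1)×1000 = (0.911179 − 1)×1000 = -88.821 permil
f_A = (δ_mix − δ_B)/(δ_A − δ_B) = (-31.16 − (-88.821))/(-4.663 − (-88.821))
f_A = 57.661 / 84.158 = 0.6852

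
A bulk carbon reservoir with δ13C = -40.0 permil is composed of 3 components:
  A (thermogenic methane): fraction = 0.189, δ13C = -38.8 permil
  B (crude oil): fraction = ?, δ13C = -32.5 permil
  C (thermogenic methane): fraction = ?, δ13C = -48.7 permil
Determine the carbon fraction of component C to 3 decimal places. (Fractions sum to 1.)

0.389

Let f_C and f_B be the unknown fractions; fractions sum to 1 so f_C + f_B = 0.811.
Mass balance: Σ fᵢ·δᵢ = δ_bulk ⇒ f_C·(-48.7) + f_B·(-32.5) = -40.0 − (-7.333) = -32.667
Substitute f_B = 0.811 − f_C:
f_C·(-48.7 − -32.5) = -32.667 − 0.811×(-32.5) = -6.309
f_C = -6.309 / -16.2 = 0.3895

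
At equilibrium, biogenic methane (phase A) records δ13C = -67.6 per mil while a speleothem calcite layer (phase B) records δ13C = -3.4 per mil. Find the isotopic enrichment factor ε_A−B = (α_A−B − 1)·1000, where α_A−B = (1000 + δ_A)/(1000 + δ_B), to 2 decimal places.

α_A−B = (1000 + -67.6) / (1000 + -3.4) = 932.4 / 996.6 = 0.935581
ε_A−B = (0.935581 − 1) × 1000 = -64.419 per mil
(The approximation ε ≈ δ_A − δ_B would give -64.2 per mil.)

-64.42 per mil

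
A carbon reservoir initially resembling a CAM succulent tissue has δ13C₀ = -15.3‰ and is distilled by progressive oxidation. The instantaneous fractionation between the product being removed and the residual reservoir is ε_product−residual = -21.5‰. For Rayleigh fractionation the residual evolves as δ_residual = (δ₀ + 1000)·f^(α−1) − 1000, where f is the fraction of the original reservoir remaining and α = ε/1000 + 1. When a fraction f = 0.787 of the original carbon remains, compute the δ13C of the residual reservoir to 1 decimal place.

-10.2‰

Rayleigh residual: δ_res = (δ₀ + 1000)·f^(α−1) − 1000
α = ε/1000 + 1 = 0.97850, so α − 1 = -0.02150
f^(α−1) = 0.787^(-0.02150) = 1.005163
δ_res = (-15.3 + 1000) × 1.005163 − 1000 = 989.784 − 1000 = -10.22‰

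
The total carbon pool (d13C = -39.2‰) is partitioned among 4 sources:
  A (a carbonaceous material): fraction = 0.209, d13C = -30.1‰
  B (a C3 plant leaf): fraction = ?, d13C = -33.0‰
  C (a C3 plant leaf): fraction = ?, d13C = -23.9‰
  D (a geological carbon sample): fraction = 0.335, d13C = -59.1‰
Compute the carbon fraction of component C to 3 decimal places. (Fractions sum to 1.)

Let f_C and f_B be the unknown fractions; fractions sum to 1 so f_C + f_B = 0.456.
Mass balance: Σ fᵢ·δᵢ = δ_bulk ⇒ f_C·(-23.9) + f_B·(-33.0) = -39.2 − (-26.089) = -13.111
Substitute f_B = 0.456 − f_C:
f_C·(-23.9 − -33.0) = -13.111 − 0.456×(-33.0) = 1.937
f_C = 1.937 / 9.1 = 0.2129

0.213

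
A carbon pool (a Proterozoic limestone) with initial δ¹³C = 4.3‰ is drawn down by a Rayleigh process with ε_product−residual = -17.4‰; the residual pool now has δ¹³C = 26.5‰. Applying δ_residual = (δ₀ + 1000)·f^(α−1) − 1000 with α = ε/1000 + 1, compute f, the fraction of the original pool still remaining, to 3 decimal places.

α − 1 = ε/1000 = -0.0174
(δ_res + 1000)/(δ₀ + 1000) = (26.5 + 1000)/(4.3 + 1000) = 1026.5/1004.3 = 1.022105
f = 1.022105^(1/-0.0174) = exp(ln(1.022105)/-0.0174) = exp(0.02186/-0.0174)
f = exp(-1.2566) = 0.2846

0.285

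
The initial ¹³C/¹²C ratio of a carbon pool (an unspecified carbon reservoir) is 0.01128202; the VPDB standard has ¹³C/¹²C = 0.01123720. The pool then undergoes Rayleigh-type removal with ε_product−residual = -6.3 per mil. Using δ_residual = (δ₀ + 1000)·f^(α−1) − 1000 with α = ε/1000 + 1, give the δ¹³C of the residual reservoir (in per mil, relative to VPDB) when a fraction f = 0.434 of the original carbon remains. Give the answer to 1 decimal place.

δ₀ = (0.01128202/0.01123720 − 1)×1000 = (1.003989 − 1)×1000 = 3.989 per mil
α − 1 = ε/1000 = -0.0063
f^(α−1) = 0.434^(-0.0063) = 1.005273
δ_res = (3.989 + 1000) × 1.005273 − 1000 = 1009.282 − 1000 = 9.28 per mil

9.3 per mil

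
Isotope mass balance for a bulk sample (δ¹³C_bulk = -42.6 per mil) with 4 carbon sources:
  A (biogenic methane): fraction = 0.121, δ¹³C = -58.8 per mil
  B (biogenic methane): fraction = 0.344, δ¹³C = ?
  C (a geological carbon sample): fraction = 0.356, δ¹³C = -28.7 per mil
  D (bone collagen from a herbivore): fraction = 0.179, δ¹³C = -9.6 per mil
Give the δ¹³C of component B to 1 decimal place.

Isotope mass balance: δ_bulk = Σ fᵢ·δᵢ.
-42.6 = 0.121×(-58.8) + 0.344×δ_B + 0.356×(-28.7) + 0.179×(-9.6)
0.344·δ_B = -42.6 − (-19.050) = -23.550
δ_B = -23.550 / 0.344 = -68.46 per mil

-68.5 per mil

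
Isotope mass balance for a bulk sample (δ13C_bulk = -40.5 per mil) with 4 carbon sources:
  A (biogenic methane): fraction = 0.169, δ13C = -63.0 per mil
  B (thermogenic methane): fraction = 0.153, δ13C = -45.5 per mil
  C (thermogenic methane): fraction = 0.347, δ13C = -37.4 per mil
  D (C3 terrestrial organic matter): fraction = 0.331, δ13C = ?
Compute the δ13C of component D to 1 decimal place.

-30.0 per mil

Isotope mass balance: δ_bulk = Σ fᵢ·δᵢ.
-40.5 = 0.169×(-63.0) + 0.153×(-45.5) + 0.347×(-37.4) + 0.331×δ_D
0.331·δ_D = -40.5 − (-30.586) = -9.914
δ_D = -9.914 / 0.331 = -29.95 per mil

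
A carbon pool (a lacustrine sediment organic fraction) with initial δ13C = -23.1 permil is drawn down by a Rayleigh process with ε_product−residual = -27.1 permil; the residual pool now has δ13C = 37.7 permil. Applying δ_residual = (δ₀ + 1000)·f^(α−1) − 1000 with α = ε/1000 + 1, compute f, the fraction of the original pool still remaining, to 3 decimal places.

α − 1 = ε/1000 = -0.0271
(δ_res + 1000)/(δ₀ + 1000) = (37.7 + 1000)/(-23.1 + 1000) = 1037.7/976.9 = 1.062238
f = 1.062238^(1/-0.0271) = exp(ln(1.062238)/-0.0271) = exp(0.06038/-0.0271)
f = exp(-2.2280) = 0.1077

0.108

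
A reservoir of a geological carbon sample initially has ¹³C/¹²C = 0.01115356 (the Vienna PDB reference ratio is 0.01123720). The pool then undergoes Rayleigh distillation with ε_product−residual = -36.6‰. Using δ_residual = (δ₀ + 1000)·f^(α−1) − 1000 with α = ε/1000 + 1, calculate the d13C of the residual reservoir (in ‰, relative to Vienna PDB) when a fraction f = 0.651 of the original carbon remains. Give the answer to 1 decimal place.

8.3‰

δ₀ = (0.01115356/0.01123720 − 1)×1000 = (0.992557 − 1)×1000 = -7.443‰
α − 1 = ε/1000 = -0.0366
f^(α−1) = 0.651^(-0.0366) = 1.015834
δ_res = (-7.443 + 1000) × 1.015834 − 1000 = 1008.273 − 1000 = 8.27‰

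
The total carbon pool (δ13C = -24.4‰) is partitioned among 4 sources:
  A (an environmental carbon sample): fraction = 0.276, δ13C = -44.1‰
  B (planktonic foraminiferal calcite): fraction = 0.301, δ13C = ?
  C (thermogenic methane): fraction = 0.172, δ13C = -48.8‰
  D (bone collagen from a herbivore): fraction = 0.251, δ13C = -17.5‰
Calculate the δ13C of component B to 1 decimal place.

Isotope mass balance: δ_bulk = Σ fᵢ·δᵢ.
-24.4 = 0.276×(-44.1) + 0.301×δ_B + 0.172×(-48.8) + 0.251×(-17.5)
0.301·δ_B = -24.4 − (-24.958) = 0.558
δ_B = 0.558 / 0.301 = 1.85‰

1.9‰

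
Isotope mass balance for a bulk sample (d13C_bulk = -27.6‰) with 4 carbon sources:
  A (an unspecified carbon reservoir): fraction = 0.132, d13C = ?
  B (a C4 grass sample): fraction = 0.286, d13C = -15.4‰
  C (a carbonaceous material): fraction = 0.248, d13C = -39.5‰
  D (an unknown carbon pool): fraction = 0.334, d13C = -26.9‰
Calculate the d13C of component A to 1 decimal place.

-33.4‰

Isotope mass balance: δ_bulk = Σ fᵢ·δᵢ.
-27.6 = 0.132×δ_A + 0.286×(-15.4) + 0.248×(-39.5) + 0.334×(-26.9)
0.132·δ_A = -27.6 − (-23.185) = -4.415
δ_A = -4.415 / 0.132 = -33.45‰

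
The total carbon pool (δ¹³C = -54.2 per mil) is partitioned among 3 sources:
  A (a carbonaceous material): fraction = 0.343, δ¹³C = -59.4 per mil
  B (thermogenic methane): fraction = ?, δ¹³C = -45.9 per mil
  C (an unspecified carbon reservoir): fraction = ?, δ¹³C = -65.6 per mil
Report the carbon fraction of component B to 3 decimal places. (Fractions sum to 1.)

Let f_B and f_C be the unknown fractions; fractions sum to 1 so f_B + f_C = 0.657.
Mass balance: Σ fᵢ·δᵢ = δ_bulk ⇒ f_B·(-45.9) + f_C·(-65.6) = -54.2 − (-20.374) = -33.826
Substitute f_C = 0.657 − f_B:
f_B·(-45.9 − -65.6) = -33.826 − 0.657×(-65.6) = 9.273
f_B = 9.273 / 19.7 = 0.4707

0.471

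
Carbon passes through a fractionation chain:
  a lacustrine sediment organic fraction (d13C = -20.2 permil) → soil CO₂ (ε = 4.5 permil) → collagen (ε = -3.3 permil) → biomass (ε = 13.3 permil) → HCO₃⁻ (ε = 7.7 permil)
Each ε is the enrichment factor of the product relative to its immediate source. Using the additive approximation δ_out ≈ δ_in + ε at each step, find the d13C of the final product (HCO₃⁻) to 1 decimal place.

2.0 permil

step 1: δ ≈ -20.2 + (4.5) = -15.7 permil
step 2: δ ≈ -15.7 + (-3.3) = -19.0 permil
step 3: δ ≈ -19.0 + (13.3) = -5.7 permil
step 4: δ ≈ -5.7 + (7.7) = 2.0 permil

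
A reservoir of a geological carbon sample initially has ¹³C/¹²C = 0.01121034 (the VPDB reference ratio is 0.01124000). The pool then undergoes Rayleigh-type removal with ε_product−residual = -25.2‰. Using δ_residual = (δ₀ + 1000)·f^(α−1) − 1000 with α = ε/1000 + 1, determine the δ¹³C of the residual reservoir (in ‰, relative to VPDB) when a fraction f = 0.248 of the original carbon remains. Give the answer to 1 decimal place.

δ₀ = (0.01121034/0.01124000 − 1)×1000 = (0.997361 − 1)×1000 = -2.639‰
α − 1 = ε/1000 = -0.0252
f^(α−1) = 0.248^(-0.0252) = 1.035762
δ_res = (-2.639 + 1000) × 1.035762 − 1000 = 1033.028 − 1000 = 33.03‰

33.0‰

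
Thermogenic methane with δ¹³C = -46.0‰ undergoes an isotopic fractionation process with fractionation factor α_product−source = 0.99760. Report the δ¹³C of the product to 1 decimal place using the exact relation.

-48.3‰

δ_product = (δ_source + 1000)·α − 1000
δ_product = (-46.0 + 1000) × 0.99760 − 1000
δ_product = 951.710 − 1000 = -48.29‰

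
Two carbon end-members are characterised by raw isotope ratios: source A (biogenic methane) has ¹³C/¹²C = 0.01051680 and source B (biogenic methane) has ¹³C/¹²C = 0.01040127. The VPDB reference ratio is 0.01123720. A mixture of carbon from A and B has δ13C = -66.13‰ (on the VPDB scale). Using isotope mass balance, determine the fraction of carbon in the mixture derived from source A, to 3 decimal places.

δ_A = (0.01051680/0.01123720 − 1)×1000 = (0.935892 − 1)×1000 = -64.108‰
δ_B = (0.01040127/0.01123720 − 1)×1000 = (0.925610 − 1)×1000 = -74.390‰
f_A = (δ_mix − δ_B)/(δ_A − δ_B) = (-66.13 − (-74.390))/(-64.108 − (-74.390))
f_A = 8.260 / 10.281 = 0.8034

0.803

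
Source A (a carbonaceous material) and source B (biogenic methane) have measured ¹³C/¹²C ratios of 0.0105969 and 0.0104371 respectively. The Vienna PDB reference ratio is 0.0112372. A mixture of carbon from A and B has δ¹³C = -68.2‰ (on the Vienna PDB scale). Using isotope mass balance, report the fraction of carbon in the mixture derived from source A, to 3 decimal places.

δ_A = (0.0105969/0.0112372 − 1)×1000 = (0.943020 − 1)×1000 = -56.980‰
δ_B = (0.0104371/0.0112372 − 1)×1000 = (0.928799 − 1)×1000 = -71.201‰
f_A = (δ_mix − δ_B)/(δ_A − δ_B) = (-68.2 − (-71.201))/(-56.980 − (-71.201))
f_A = 3.001 / 14.221 = 0.2110

0.211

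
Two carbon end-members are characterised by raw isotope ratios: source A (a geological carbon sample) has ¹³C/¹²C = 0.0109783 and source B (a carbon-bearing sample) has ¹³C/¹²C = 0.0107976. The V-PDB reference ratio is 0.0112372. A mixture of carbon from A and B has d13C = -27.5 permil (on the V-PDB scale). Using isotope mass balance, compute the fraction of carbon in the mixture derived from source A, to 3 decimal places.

δ_A = (0.0109783/0.0112372 − 1)×1000 = (0.976960 − 1)×1000 = -23.040 permil
δ_B = (0.0107976/0.0112372 − 1)×1000 = (0.960880 − 1)×1000 = -39.120 permil
f_A = (δ_mix − δ_B)/(δ_A − δ_B) = (-27.5 − (-39.120))/(-23.040 − (-39.120))
f_A = 11.620 / 16.081 = 0.7226

0.723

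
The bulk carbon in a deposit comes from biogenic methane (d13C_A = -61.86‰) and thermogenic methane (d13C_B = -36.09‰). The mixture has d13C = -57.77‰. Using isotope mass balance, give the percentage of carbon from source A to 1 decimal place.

84.1%

δ_mix = f_A·δ_A + (1 − f_A)·δ_B  ⇒  f_A = (δ_mix − δ_B)/(δ_A − δ_B)
f_A = (-57.77 − (-36.09)) / (-61.86 − (-36.09))
f_A = -21.68 / -25.77 = 0.8413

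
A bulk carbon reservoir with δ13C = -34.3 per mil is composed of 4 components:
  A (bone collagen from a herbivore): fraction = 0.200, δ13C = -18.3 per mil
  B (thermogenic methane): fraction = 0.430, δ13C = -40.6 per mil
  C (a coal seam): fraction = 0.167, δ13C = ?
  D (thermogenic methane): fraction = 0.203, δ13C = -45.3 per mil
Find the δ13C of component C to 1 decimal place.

Isotope mass balance: δ_bulk = Σ fᵢ·δᵢ.
-34.3 = 0.200×(-18.3) + 0.430×(-40.6) + 0.167×δ_C + 0.203×(-45.3)
0.167·δ_C = -34.3 − (-30.314) = -3.986
δ_C = -3.986 / 0.167 = -23.87 per mil

-23.9 per mil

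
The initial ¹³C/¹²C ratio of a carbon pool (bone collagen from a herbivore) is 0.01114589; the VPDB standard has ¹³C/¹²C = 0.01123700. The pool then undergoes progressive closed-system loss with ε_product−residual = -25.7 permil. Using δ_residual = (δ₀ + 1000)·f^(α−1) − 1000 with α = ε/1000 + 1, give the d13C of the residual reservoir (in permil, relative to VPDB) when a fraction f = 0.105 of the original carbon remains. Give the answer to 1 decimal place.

δ₀ = (0.01114589/0.01123700 − 1)×1000 = (0.991892 − 1)×1000 = -8.108 permil
α − 1 = ε/1000 = -0.0257
f^(α−1) = 0.105^(-0.0257) = 1.059633
δ_res = (-8.108 + 1000) × 1.059633 − 1000 = 1051.041 − 1000 = 51.04 permil

51.0 permil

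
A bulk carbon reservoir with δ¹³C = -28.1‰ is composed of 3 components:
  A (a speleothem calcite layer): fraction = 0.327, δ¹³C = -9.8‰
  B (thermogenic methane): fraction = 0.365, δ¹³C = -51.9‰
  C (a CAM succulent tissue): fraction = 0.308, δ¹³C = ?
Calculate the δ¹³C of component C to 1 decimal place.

Isotope mass balance: δ_bulk = Σ fᵢ·δᵢ.
-28.1 = 0.327×(-9.8) + 0.365×(-51.9) + 0.308×δ_C
0.308·δ_C = -28.1 − (-22.148) = -5.952
δ_C = -5.952 / 0.308 = -19.32‰

-19.3‰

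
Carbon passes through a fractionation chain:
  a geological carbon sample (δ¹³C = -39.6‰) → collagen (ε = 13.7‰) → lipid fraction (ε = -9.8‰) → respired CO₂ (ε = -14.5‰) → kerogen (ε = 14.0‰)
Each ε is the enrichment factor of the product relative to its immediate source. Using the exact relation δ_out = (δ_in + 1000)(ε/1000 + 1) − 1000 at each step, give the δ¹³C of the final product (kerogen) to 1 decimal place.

step 1: δ = (-39.60 + 1000)·(13.7/1000 + 1) − 1000 = -26.44‰
step 2: δ = (-26.44 + 1000)·(-9.8/1000 + 1) − 1000 = -35.98‰
step 3: δ = (-35.98 + 1000)·(-14.5/1000 + 1) − 1000 = -49.96‰
step 4: δ = (-49.96 + 1000)·(14.0/1000 + 1) − 1000 = -36.66‰

-36.7‰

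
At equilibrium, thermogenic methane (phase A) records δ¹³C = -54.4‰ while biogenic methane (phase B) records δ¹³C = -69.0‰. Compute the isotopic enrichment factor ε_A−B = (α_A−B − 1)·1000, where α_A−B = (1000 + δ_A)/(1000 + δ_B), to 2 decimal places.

15.68‰

α_A−B = (1000 + -54.4) / (1000 + -69.0) = 945.6 / 931.0 = 1.015682
ε_A−B = (1.015682 − 1) × 1000 = 15.682‰
(The approximation ε ≈ δ_A − δ_B would give 14.6‰.)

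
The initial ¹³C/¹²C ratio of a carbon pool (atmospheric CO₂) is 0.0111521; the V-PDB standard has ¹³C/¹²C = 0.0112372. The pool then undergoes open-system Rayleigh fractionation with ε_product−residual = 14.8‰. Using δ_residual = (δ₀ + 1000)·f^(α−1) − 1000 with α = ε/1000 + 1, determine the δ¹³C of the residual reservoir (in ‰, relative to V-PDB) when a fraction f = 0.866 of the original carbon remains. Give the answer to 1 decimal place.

-9.7‰

δ₀ = (0.0111521/0.0112372 − 1)×1000 = (0.992427 − 1)×1000 = -7.573‰
α − 1 = ε/1000 = 0.0148
f^(α−1) = 0.866^(0.0148) = 0.997873
δ_res = (-7.573 + 1000) × 0.997873 − 1000 = 990.316 − 1000 = -9.68‰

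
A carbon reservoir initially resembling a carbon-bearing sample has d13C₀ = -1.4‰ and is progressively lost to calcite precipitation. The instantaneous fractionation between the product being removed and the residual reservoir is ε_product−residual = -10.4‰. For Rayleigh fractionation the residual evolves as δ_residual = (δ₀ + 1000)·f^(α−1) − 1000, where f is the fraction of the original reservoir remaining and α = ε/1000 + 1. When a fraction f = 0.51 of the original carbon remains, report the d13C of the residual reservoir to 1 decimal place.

5.6‰

Rayleigh residual: δ_res = (δ₀ + 1000)·f^(α−1) − 1000
α = ε/1000 + 1 = 0.98960, so α − 1 = -0.01040
f^(α−1) = 0.51^(-0.01040) = 1.007027
δ_res = (-1.4 + 1000) × 1.007027 − 1000 = 1005.618 − 1000 = 5.62‰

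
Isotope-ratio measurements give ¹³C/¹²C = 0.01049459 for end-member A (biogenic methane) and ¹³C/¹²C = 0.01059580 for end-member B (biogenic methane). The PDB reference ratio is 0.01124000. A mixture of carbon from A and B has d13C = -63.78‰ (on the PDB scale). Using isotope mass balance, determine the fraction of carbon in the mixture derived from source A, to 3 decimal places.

0.718

δ_A = (0.01049459/0.01124000 − 1)×1000 = (0.933682 − 1)×1000 = -66.318‰
δ_B = (0.01059580/0.01124000 − 1)×1000 = (0.942687 − 1)×1000 = -57.313‰
f_A = (δ_mix − δ_B)/(δ_A − δ_B) = (-63.78 − (-57.313))/(-66.318 − (-57.313))
f_A = -6.467 / -9.004 = 0.7182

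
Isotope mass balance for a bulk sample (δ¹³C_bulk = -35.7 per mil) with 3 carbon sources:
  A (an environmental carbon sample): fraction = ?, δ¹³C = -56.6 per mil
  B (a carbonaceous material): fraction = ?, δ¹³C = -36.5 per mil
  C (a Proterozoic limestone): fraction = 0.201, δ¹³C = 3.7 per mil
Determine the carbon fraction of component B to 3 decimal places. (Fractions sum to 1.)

Let f_B and f_A be the unknown fractions; fractions sum to 1 so f_B + f_A = 0.799.
Mass balance: Σ fᵢ·δᵢ = δ_bulk ⇒ f_B·(-36.5) + f_A·(-56.6) = -35.7 − (0.744) = -36.444
Substitute f_A = 0.799 − f_B:
f_B·(-36.5 − -56.6) = -36.444 − 0.799×(-56.6) = 8.780
f_B = 8.780 / 20.1 = 0.4368

0.437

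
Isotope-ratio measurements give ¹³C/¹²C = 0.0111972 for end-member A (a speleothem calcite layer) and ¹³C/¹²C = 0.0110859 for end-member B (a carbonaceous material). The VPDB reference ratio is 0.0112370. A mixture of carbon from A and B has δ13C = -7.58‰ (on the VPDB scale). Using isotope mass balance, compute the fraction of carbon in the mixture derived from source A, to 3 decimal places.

δ_A = (0.0111972/0.0112370 − 1)×1000 = (0.996458 − 1)×1000 = -3.542‰
δ_B = (0.0110859/0.0112370 − 1)×1000 = (0.986553 − 1)×1000 = -13.447‰
f_A = (δ_mix − δ_B)/(δ_A − δ_B) = (-7.58 − (-13.447))/(-3.542 − (-13.447))
f_A = 5.867 / 9.905 = 0.5923

0.592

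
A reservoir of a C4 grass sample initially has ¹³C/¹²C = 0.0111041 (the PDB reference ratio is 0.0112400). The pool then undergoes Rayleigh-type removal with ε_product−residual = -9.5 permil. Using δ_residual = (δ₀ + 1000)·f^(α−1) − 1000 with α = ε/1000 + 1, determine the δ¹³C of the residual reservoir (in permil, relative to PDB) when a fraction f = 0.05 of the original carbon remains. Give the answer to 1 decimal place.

16.4 permil

δ₀ = (0.0111041/0.0112400 − 1)×1000 = (0.987909 − 1)×1000 = -12.091 permil
α − 1 = ε/1000 = -0.0095
f^(α−1) = 0.05^(-0.0095) = 1.028868
δ_res = (-12.091 + 1000) × 1.028868 − 1000 = 1016.429 − 1000 = 16.43 permil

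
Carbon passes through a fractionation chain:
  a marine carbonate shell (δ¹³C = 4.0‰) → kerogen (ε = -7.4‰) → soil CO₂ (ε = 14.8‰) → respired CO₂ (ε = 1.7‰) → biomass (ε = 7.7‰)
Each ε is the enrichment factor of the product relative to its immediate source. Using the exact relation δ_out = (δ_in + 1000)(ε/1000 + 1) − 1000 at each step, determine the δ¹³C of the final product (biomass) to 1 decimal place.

step 1: δ = (4.00 + 1000)·(-7.4/1000 + 1) − 1000 = -3.43‰
step 2: δ = (-3.43 + 1000)·(14.8/1000 + 1) − 1000 = 11.32‰
step 3: δ = (11.32 + 1000)·(1.7/1000 + 1) − 1000 = 13.04‰
step 4: δ = (13.04 + 1000)·(7.7/1000 + 1) − 1000 = 20.84‰

20.8‰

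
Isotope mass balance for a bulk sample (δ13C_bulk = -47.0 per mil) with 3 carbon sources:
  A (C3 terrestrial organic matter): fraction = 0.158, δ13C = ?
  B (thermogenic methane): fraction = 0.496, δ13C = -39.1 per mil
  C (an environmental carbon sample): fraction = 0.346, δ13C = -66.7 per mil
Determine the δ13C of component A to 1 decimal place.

-28.7 per mil

Isotope mass balance: δ_bulk = Σ fᵢ·δᵢ.
-47.0 = 0.158×δ_A + 0.496×(-39.1) + 0.346×(-66.7)
0.158·δ_A = -47.0 − (-42.472) = -4.528
δ_A = -4.528 / 0.158 = -28.66 per mil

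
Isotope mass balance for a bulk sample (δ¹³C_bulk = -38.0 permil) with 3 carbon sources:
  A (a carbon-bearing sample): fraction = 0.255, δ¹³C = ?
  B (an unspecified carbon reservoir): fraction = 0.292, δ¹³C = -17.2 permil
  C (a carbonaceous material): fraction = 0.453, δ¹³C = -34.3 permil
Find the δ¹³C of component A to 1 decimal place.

Isotope mass balance: δ_bulk = Σ fᵢ·δᵢ.
-38.0 = 0.255×δ_A + 0.292×(-17.2) + 0.453×(-34.3)
0.255·δ_A = -38.0 − (-20.560) = -17.440
δ_A = -17.440 / 0.255 = -68.39 permil

-68.4 permil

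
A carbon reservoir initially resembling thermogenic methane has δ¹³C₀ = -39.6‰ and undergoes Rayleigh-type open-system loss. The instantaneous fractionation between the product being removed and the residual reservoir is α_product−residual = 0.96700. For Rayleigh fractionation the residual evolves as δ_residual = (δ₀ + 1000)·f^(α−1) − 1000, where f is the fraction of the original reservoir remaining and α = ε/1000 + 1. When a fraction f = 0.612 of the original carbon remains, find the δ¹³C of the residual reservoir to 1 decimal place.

-23.9‰

Rayleigh residual: δ_res = (δ₀ + 1000)·f^(α−1) − 1000
α − 1 = -0.03300
f^(α−1) = 0.612^(-0.03300) = 1.016336
δ_res = (-39.6 + 1000) × 1.016336 − 1000 = 976.089 − 1000 = -23.91‰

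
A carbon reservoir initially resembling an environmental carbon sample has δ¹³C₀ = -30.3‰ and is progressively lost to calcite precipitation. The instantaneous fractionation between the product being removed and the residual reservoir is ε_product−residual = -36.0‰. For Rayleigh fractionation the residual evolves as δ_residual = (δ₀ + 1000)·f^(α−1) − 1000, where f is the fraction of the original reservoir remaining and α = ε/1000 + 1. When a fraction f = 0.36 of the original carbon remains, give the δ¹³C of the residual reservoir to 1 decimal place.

6.0‰

Rayleigh residual: δ_res = (δ₀ + 1000)·f^(α−1) − 1000
α = ε/1000 + 1 = 0.96400, so α − 1 = -0.03600
f^(α−1) = 0.36^(-0.03600) = 1.037464
δ_res = (-30.3 + 1000) × 1.037464 − 1000 = 1006.029 − 1000 = 6.03‰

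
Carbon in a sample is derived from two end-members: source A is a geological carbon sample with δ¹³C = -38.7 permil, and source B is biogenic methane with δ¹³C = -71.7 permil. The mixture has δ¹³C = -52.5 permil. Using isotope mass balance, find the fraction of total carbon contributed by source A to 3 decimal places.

δ_mix = f_A·δ_A + (1 − f_A)·δ_B  ⇒  f_A = (δ_mix − δ_B)/(δ_A − δ_B)
f_A = (-52.5 − (-71.7)) / (-38.7 − (-71.7))
f_A = 19.2 / 33.0 = 0.5818

0.582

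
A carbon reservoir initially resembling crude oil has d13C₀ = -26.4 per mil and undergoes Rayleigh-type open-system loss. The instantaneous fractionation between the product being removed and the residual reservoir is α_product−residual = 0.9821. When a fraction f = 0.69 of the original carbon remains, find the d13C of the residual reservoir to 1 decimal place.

Rayleigh residual: δ_res = (δ₀ + 1000)·f^(α−1) − 1000
α − 1 = -0.01790
f^(α−1) = 0.69^(-0.01790) = 1.006664
δ_res = (-26.4 + 1000) × 1.006664 − 1000 = 980.088 − 1000 = -19.91 per mil

-19.9 per mil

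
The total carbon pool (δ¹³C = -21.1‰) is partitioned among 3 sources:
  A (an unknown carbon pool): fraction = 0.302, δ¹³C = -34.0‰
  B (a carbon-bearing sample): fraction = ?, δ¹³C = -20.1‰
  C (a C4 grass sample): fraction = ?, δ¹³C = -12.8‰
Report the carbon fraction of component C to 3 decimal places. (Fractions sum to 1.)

Let f_C and f_B be the unknown fractions; fractions sum to 1 so f_C + f_B = 0.698.
Mass balance: Σ fᵢ·δᵢ = δ_bulk ⇒ f_C·(-12.8) + f_B·(-20.1) = -21.1 − (-10.268) = -10.832
Substitute f_B = 0.698 − f_C:
f_C·(-12.8 − -20.1) = -10.832 − 0.698×(-20.1) = 3.198
f_C = 3.198 / 7.3 = 0.4381

0.438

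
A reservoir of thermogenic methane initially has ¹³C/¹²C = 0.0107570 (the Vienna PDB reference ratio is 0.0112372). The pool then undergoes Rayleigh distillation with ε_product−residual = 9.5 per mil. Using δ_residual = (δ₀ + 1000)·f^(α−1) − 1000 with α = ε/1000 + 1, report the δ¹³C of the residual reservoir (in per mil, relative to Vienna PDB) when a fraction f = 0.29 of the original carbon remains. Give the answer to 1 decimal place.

-53.9 per mil

δ₀ = (0.0107570/0.0112372 − 1)×1000 = (0.957267 − 1)×1000 = -42.733 per mil
α − 1 = ε/1000 = 0.0095
f^(α−1) = 0.29^(0.0095) = 0.988309
δ_res = (-42.733 + 1000) × 0.988309 − 1000 = 946.076 − 1000 = -53.92 per mil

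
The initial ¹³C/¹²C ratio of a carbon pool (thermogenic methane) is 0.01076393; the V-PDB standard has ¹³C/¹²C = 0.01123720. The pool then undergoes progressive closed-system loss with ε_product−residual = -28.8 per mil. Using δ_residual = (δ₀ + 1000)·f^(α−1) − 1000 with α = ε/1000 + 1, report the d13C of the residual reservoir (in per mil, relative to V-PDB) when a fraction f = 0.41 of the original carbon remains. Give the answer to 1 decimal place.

δ₀ = (0.01076393/0.01123720 − 1)×1000 = (0.957884 − 1)×1000 = -42.116 per mil
α − 1 = ε/1000 = -0.0288
f^(α−1) = 0.41^(-0.0288) = 1.026011
δ_res = (-42.116 + 1000) × 1.026011 − 1000 = 982.799 − 1000 = -17.20 per mil

-17.2 per mil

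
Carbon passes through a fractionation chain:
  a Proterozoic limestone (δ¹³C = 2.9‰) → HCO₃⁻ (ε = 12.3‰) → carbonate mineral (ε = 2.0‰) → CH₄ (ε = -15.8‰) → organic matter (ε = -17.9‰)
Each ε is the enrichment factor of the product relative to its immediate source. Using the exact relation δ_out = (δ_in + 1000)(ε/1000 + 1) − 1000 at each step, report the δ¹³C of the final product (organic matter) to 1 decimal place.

-16.7‰

step 1: δ = (2.90 + 1000)·(12.3/1000 + 1) − 1000 = 15.24‰
step 2: δ = (15.24 + 1000)·(2.0/1000 + 1) − 1000 = 17.27‰
step 3: δ = (17.27 + 1000)·(-15.8/1000 + 1) − 1000 = 1.19‰
step 4: δ = (1.19 + 1000)·(-17.9/1000 + 1) − 1000 = -16.73‰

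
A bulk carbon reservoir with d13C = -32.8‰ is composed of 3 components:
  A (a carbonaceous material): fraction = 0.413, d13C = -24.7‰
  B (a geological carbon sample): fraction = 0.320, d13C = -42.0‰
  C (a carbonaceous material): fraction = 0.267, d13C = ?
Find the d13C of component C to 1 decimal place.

Isotope mass balance: δ_bulk = Σ fᵢ·δᵢ.
-32.8 = 0.413×(-24.7) + 0.320×(-42.0) + 0.267×δ_C
0.267·δ_C = -32.8 − (-23.641) = -9.159
δ_C = -9.159 / 0.267 = -34.30‰

-34.3‰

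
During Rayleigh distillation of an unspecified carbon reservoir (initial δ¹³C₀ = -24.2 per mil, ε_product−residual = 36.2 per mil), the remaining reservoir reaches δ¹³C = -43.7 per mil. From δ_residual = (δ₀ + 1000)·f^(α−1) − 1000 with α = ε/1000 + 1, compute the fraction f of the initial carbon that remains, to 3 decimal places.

0.573

α − 1 = ε/1000 = 0.0362
(δ_res + 1000)/(δ₀ + 1000) = (-43.7 + 1000)/(-24.2 + 1000) = 956.3/975.8 = 0.980016
f = 0.980016^(1/0.0362) = exp(ln(0.980016)/0.0362) = exp(-0.02019/0.0362)
f = exp(-0.5576) = 0.5726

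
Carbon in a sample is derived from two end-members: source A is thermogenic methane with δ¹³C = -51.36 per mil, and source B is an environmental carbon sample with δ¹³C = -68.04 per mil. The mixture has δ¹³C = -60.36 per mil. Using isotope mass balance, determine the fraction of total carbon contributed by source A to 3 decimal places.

δ_mix = f_A·δ_A + (1 − f_A)·δ_B  ⇒  f_A = (δ_mix − δ_B)/(δ_A − δ_B)
f_A = (-60.36 − (-68.04)) / (-51.36 − (-68.04))
f_A = 7.68 / 16.68 = 0.4604

0.460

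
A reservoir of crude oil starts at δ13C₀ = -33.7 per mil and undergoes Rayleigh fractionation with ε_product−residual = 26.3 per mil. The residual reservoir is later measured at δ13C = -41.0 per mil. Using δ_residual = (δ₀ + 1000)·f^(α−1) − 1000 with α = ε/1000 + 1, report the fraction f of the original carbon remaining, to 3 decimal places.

α − 1 = ε/1000 = 0.0263
(δ_res + 1000)/(δ₀ + 1000) = (-41.0 + 1000)/(-33.7 + 1000) = 959.0/966.3 = 0.992445
f = 0.992445^(1/0.0263) = exp(ln(0.992445)/0.0263) = exp(-0.00758/0.0263)
f = exp(-0.2883) = 0.7495

0.750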